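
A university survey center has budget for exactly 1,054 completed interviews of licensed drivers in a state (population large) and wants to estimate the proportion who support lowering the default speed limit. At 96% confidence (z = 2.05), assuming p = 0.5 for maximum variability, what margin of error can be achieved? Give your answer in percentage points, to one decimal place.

SE(p̂) = √[p(1−p)/n] = √[0.2500/1054] = 0.01540.
E = z × SE = 2.05 × 0.01540 = 0.03157, or 3.2 percentage points.

3.2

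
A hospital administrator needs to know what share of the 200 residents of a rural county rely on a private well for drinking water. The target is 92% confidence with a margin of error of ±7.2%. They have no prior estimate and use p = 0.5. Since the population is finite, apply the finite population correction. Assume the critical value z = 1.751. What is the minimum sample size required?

Unadjusted: n₀ = 1.751² × 0.50 × 0.50 / 0.072² ≈ 147.86, so n₀ = 148.
Finite population correction with N = 200: n = n₀ / (1 + (n₀−1)/N) = 148 / (1 + 147/200) = 148 / 1.7350 ≈ 85.30.
Rounding up, n = 86.

86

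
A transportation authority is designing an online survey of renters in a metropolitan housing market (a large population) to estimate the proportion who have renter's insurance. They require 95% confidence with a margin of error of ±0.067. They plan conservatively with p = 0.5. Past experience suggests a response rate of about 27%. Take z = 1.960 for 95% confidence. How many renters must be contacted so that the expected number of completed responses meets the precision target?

Completed interviews needed: n₀ = 1.960² × 0.2500 / 0.067² ≈ 213.95 → 214.
At a 27% response rate, contacts needed = 214 / 0.27 ≈ 792.59 → 793.

793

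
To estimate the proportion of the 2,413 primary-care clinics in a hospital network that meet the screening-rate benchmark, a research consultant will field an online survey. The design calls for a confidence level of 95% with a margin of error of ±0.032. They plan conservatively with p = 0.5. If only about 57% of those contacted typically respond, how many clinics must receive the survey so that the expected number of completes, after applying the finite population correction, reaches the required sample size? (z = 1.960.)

1186

Completed interviews needed (unadjusted): n₀ = 1.960² × 0.2500 / 0.032² ≈ 937.89 → 938.
FPC for N = 2,413: n = 938 / (1 + 937/2413) = 938 / 1.3883 ≈ 675.64 → 676.
At a 57% response rate, contacts needed = 676 / 0.57 ≈ 1185.96 → 1186.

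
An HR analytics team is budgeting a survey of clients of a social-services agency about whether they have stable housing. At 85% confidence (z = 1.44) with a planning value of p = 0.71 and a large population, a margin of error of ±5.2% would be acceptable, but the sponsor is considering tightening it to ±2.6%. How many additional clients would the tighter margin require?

474

At ±5.2%: n = 1.44² × 0.2059 / 0.052² ≈ 157.90 → 158.
At ±2.6%: n = 1.44² × 0.2059 / 0.026² ≈ 631.59 → 632.
Additional respondents: 632 − 158 = 474.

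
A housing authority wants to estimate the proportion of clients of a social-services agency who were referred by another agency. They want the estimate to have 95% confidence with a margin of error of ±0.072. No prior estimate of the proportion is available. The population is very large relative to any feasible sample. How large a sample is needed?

For 95% confidence, z = 1.960.
With no prior estimate, use p = 0.5, giving p(1−p) = 0.25.
n = z²·p(1−p)/E² = 1.960² × 0.2500 / 0.072² = 3.8416 × 0.2500 / 0.005184 ≈ 185.26.
Rounding up gives n = 186.

186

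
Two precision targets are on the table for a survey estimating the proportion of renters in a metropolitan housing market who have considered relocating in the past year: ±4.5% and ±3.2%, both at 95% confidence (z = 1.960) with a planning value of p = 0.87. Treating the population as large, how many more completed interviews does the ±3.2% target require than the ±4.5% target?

At ±4.5%: n = 1.960² × 0.1131 / 0.045² ≈ 214.56 → 215.
At ±3.2%: n = 1.960² × 0.1131 / 0.032² ≈ 424.30 → 425.
Additional respondents: 425 − 215 = 210.

210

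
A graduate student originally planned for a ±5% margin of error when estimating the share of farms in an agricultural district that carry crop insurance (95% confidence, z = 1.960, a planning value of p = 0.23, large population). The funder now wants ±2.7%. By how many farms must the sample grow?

661

At ±5%: n = 1.960² × 0.1771 / 0.050² ≈ 272.14 → 273.
At ±2.7%: n = 1.960² × 0.1771 / 0.027² ≈ 933.26 → 934.
Additional respondents: 934 − 273 = 661.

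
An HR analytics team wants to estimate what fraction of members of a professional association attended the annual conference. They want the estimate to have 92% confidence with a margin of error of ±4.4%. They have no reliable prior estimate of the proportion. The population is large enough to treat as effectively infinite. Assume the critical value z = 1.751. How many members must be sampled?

396

With no prior estimate, use p = 0.5, giving p(1−p) = 0.25.
n = z²·p(1−p)/E² = 1.751² × 0.2500 / 0.044² = 3.0660 × 0.2500 / 0.001936 ≈ 395.92.
Rounding up gives n = 396.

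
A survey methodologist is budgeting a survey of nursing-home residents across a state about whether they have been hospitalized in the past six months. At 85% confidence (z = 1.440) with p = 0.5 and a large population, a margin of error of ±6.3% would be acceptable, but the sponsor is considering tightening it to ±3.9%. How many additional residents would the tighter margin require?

At ±6.3%: n = 1.440² × 0.2500 / 0.063² ≈ 130.61 → 131.
At ±3.9%: n = 1.440² × 0.2500 / 0.039² ≈ 340.83 → 341.
Additional respondents: 341 − 131 = 210.

210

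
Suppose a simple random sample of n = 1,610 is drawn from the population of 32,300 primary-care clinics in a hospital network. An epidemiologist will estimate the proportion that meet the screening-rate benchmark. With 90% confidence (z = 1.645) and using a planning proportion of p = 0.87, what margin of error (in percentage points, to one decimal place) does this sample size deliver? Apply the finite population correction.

Finite-population factor: (N−n)/(N−1) = (32300−1610)/(32300−1) = 0.9502.
SE(p̂) = √[p(1−p)/n · (N−n)/(N−1)] = √[0.1131/1610 × 0.9502] = 0.00817.
E = z × SE = 1.645 × 0.00817 = 0.01344 ≈ 1.3 percentage points.

1.3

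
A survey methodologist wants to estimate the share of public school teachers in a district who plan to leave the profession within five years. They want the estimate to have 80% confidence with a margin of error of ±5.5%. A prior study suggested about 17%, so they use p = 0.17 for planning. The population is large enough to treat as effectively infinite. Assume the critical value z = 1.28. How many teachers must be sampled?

77

With p = 0.17, p(1−p) = 0.1411.
n = z²·p(1−p)/E² = 1.28² × 0.1411 / 0.055² = 1.6384 × 0.1411 / 0.003025 ≈ 76.42.
Rounding up gives n = 77.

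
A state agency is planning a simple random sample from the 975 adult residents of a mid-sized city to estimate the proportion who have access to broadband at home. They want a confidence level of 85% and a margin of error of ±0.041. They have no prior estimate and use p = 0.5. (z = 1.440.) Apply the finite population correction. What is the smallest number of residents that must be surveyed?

Unadjusted: n₀ = 1.440² × 0.50 × 0.50 / 0.041² ≈ 308.39, so n₀ = 309.
Finite population correction with N = 975: n = n₀ / (1 + (n₀−1)/N) = 309 / (1 + 308/975) = 309 / 1.3159 ≈ 234.82.
Rounding up, n = 235.

235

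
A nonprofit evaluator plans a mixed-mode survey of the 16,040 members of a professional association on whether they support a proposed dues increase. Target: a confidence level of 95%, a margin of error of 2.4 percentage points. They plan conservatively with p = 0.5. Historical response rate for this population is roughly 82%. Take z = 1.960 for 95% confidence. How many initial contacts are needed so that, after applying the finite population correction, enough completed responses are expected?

1843

Completed interviews needed (unadjusted): n₀ = 1.960² × 0.2500 / 0.024² ≈ 1667.36 → 1668.
FPC for N = 16,040: n = 1668 / (1 + 1667/16040) = 1668 / 1.1039 ≈ 1510.97 → 1511.
At an 82% response rate, contacts needed = 1511 / 0.82 ≈ 1842.68 → 1843.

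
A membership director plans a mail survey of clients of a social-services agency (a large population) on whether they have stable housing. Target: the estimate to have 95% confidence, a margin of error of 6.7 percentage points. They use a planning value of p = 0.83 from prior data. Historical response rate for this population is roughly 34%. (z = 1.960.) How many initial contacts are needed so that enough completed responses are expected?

356

Completed interviews needed: n₀ = 1.960² × 0.1411 / 0.067² ≈ 120.75 → 121.
At a 34% response rate, contacts needed = 121 / 0.34 ≈ 355.88 → 356.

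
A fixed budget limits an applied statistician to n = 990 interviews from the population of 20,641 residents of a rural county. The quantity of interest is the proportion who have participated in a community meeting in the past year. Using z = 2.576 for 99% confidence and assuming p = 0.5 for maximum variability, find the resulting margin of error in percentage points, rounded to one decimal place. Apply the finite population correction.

4.0

Finite-population factor: (N−n)/(N−1) = (20641−990)/(20641−1) = 0.9521.
SE(p̂) = √[p(1−p)/n · (N−n)/(N−1)] = √[0.2500/990 × 0.9521] = 0.01551.
E = z × SE = 2.576 × 0.01551 = 0.03994 ≈ 4.0 percentage points.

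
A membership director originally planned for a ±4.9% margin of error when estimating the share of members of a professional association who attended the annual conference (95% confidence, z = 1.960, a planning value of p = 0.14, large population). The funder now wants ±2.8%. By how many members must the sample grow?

At ±4.9%: n = 1.960² × 0.1204 / 0.049² ≈ 192.64 → 193.
At ±2.8%: n = 1.960² × 0.1204 / 0.028² ≈ 589.96 → 590.
Additional respondents: 590 − 193 = 397.

397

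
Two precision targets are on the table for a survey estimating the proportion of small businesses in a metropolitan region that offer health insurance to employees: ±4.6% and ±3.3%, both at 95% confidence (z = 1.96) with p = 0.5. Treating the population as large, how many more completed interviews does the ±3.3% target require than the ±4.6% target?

428

At ±4.6%: n = 1.96² × 0.2500 / 0.046² ≈ 453.88 → 454.
At ±3.3%: n = 1.96² × 0.2500 / 0.033² ≈ 881.91 → 882.
Additional respondents: 882 − 454 = 428.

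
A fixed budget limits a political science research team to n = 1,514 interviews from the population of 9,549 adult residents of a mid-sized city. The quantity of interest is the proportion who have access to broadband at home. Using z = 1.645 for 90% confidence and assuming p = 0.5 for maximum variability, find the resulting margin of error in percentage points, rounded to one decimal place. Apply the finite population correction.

Finite-population factor: (N−n)/(N−1) = (9549−1514)/(9549−1) = 0.8415.
SE(p̂) = √[p(1−p)/n · (N−n)/(N−1)] = √[0.2500/1514 × 0.8415] = 0.01179.
E = z × SE = 1.645 × 0.01179 = 0.01939 ≈ 1.9 percentage points.

1.9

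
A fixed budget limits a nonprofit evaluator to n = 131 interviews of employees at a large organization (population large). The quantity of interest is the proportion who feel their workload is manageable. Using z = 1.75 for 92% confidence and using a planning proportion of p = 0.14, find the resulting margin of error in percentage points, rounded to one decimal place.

SE(p̂) = √[p(1−p)/n] = √[0.1204/131] = 0.03032.
E = z × SE = 1.75 × 0.03032 = 0.05305, or 5.3 percentage points.

5.3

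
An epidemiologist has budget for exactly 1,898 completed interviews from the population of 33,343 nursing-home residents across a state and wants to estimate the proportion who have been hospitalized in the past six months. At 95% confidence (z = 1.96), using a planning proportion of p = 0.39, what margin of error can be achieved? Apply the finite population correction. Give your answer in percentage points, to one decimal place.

2.1

Finite-population factor: (N−n)/(N−1) = (33343−1898)/(33343−1) = 0.9431.
SE(p̂) = √[p(1−p)/n · (N−n)/(N−1)] = √[0.2379/1898 × 0.9431] = 0.01087.
E = z × SE = 1.96 × 0.01087 = 0.02131 ≈ 2.1 percentage points.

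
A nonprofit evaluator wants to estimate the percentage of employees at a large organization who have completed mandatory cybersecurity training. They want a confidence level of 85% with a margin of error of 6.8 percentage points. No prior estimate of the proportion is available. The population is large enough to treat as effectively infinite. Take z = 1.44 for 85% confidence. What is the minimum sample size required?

113

With no prior estimate, use p = 0.5, giving p(1−p) = 0.25.
n = z²·p(1−p)/E² = 1.44² × 0.2500 / 0.068² = 2.0736 × 0.2500 / 0.004624 ≈ 112.11.
Rounding up gives n = 113.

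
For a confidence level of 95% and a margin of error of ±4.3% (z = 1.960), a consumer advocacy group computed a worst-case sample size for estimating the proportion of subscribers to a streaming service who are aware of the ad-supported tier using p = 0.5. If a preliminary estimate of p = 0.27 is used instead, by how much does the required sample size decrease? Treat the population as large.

110

Conservative (p = 0.5): n = 1.960² × 0.25 / 0.043² ≈ 519.42 → 520.
Using p = 0.27: p(1−p) = 0.1971, so n = 1.960² × 0.1971 / 0.043² ≈ 409.51 → 410.
Reduction: 520 − 410 = 110.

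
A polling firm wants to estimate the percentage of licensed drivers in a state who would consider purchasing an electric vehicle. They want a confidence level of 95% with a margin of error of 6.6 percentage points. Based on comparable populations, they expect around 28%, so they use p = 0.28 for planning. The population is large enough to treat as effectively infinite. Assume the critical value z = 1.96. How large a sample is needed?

178

With p = 0.28, p(1−p) = 0.2016.
n = z²·p(1−p)/E² = 1.96² × 0.2016 / 0.066² = 3.8416 × 0.2016 / 0.004356 ≈ 177.79.
Rounding up gives n = 178.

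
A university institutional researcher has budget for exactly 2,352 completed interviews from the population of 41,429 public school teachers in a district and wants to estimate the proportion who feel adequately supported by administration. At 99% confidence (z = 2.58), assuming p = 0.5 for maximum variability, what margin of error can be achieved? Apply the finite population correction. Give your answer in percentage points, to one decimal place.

2.6

Finite-population factor: (N−n)/(N−1) = (41429−2352)/(41429−1) = 0.9433.
SE(p̂) = √[p(1−p)/n · (N−n)/(N−1)] = √[0.2500/2352 × 0.9433] = 0.01001.
E = z × SE = 2.58 × 0.01001 = 0.02583 ≈ 2.6 percentage points.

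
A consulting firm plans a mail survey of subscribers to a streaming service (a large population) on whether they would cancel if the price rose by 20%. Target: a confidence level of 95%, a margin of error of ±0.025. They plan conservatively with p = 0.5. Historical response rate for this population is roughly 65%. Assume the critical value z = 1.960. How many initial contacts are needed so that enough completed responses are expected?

2365

Completed interviews needed: n₀ = 1.960² × 0.2500 / 0.025² ≈ 1536.64 → 1537.
At a 65% response rate, contacts needed = 1537 / 0.65 ≈ 2364.62 → 2365.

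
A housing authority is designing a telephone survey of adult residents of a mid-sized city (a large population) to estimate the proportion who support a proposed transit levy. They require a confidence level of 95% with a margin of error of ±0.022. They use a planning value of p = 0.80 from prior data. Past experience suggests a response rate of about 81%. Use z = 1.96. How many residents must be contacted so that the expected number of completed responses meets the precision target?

1568

Completed interviews needed: n₀ = 1.96² × 0.1600 / 0.022² ≈ 1269.95 → 1270.
At an 81% response rate, contacts needed = 1270 / 0.81 ≈ 1567.90 → 1568.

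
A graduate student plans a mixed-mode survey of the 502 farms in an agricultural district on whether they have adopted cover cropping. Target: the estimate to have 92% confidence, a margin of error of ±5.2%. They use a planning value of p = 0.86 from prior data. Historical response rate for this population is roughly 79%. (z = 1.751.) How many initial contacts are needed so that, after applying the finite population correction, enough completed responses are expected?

137

Completed interviews needed (unadjusted): n₀ = 1.751² × 0.1204 / 0.052² ≈ 136.52 → 137.
FPC for N = 502: n = 137 / (1 + 136/502) = 137 / 1.2709 ≈ 107.80 → 108.
At a 79% response rate, contacts needed = 108 / 0.79 ≈ 136.71 → 137.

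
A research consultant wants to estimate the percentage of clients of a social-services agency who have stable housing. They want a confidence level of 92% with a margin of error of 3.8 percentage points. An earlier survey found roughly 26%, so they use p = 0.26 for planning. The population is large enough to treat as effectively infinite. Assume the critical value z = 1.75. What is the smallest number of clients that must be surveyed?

409

With p = 0.26, p(1−p) = 0.1924.
n = z²·p(1−p)/E² = 1.75² × 0.1924 / 0.038² = 3.0625 × 0.1924 / 0.001444 ≈ 408.05.
Rounding up gives n = 409.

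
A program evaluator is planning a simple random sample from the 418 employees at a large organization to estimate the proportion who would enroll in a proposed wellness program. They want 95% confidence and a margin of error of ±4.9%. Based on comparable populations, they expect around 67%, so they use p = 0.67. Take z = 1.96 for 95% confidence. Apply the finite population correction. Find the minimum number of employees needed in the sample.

192

Unadjusted: n₀ = 1.96² × 0.67 × 0.33 / 0.049² ≈ 353.76, so n₀ = 354.
Finite population correction with N = 418: n = n₀ / (1 + (n₀−1)/N) = 354 / (1 + 353/418) = 354 / 1.8445 ≈ 191.92.
Rounding up, n = 192.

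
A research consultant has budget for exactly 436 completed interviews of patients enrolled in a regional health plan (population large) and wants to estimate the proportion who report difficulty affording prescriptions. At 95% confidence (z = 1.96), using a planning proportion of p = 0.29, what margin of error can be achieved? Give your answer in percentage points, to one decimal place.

SE(p̂) = √[p(1−p)/n] = √[0.2059/436] = 0.02173.
E = z × SE = 1.96 × 0.02173 = 0.04259, or 4.3 percentage points.

4.3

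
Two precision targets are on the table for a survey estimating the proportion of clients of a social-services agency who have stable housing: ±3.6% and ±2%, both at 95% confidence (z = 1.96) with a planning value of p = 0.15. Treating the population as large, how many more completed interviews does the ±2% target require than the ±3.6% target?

At ±3.6%: n = 1.96² × 0.1275 / 0.036² ≈ 377.94 → 378.
At ±2%: n = 1.96² × 0.1275 / 0.020² ≈ 1224.51 → 1225.
Additional respondents: 1225 − 378 = 847.

847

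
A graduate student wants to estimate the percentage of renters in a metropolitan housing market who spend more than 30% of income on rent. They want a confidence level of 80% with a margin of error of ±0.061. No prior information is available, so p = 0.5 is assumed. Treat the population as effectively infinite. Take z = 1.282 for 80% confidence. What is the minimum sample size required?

111

With p = 0.5, p(1−p) = 0.25.
n = z²·p(1−p)/E² = 1.282² × 0.2500 / 0.061² = 1.6435 × 0.2500 / 0.003721 ≈ 110.42.
Rounding up gives n = 111.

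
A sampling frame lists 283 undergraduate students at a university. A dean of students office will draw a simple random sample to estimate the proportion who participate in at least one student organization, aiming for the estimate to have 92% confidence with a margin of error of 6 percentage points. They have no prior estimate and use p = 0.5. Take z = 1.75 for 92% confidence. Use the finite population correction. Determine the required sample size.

Unadjusted: n₀ = 1.75² × 0.50 × 0.50 / 0.060² ≈ 212.67, so n₀ = 213.
Finite population correction with N = 283: n = n₀ / (1 + (n₀−1)/N) = 213 / (1 + 212/283) = 213 / 1.7491 ≈ 121.78.
Rounding up, n = 122.

122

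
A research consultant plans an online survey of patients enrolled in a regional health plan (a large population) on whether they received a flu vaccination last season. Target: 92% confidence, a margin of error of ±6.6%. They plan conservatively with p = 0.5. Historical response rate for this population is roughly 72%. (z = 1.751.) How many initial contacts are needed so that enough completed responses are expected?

245

Completed interviews needed: n₀ = 1.751² × 0.2500 / 0.066² ≈ 175.96 → 176.
At a 72% response rate, contacts needed = 176 / 0.72 ≈ 244.44 → 245.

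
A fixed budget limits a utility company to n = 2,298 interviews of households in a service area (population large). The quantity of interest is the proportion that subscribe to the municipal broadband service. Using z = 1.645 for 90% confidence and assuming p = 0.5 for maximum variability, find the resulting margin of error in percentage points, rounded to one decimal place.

1.7

SE(p̂) = √[p(1−p)/n] = √[0.2500/2298] = 0.01043.
E = z × SE = 1.645 × 0.01043 = 0.01716, or 1.7 percentage points.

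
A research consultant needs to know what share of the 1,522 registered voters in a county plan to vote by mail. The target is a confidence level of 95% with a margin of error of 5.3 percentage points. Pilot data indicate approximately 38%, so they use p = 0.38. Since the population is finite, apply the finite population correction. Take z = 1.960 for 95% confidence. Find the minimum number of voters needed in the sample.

Unadjusted: n₀ = 1.960² × 0.38 × 0.62 / 0.053² ≈ 322.21, so n₀ = 323.
Finite population correction with N = 1,522: n = n₀ / (1 + (n₀−1)/N) = 323 / (1 + 322/1522) = 323 / 1.2116 ≈ 266.60.
Rounding up, n = 267.

267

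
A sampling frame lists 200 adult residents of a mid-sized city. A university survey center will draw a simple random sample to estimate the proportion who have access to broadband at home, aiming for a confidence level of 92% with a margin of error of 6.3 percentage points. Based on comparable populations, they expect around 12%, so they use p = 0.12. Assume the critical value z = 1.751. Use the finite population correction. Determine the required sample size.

Unadjusted: n₀ = 1.751² × 0.12 × 0.88 / 0.063² ≈ 81.57, so n₀ = 82.
Finite population correction with N = 200: n = n₀ / (1 + (n₀−1)/N) = 82 / (1 + 81/200) = 82 / 1.4050 ≈ 58.36.
Rounding up, n = 59.

59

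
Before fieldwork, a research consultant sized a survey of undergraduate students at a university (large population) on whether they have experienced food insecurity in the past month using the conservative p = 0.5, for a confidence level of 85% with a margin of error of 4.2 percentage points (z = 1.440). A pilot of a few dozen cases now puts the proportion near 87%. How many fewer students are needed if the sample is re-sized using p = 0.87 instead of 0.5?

Conservative (p = 0.5): n = 1.440² × 0.25 / 0.042² ≈ 293.88 → 294.
Using p = 0.87: p(1−p) = 0.1131, so n = 1.440² × 0.1131 / 0.042² ≈ 132.95 → 133.
Reduction: 294 − 133 = 161.

161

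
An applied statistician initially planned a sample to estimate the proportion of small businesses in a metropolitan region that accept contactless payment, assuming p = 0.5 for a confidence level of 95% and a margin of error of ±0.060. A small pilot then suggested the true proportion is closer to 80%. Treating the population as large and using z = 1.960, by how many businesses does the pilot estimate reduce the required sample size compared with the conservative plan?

96

Conservative (p = 0.5): n = 1.960² × 0.25 / 0.060² ≈ 266.78 → 267.
Using p = 0.80: p(1−p) = 0.1600, so n = 1.960² × 0.1600 / 0.060² ≈ 170.74 → 171.
Reduction: 267 − 171 = 96.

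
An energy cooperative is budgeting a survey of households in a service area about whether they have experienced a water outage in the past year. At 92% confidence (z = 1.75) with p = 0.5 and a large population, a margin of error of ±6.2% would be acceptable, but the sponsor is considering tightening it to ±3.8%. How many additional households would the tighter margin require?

331

At ±6.2%: n = 1.75² × 0.2500 / 0.062² ≈ 199.17 → 200.
At ±3.8%: n = 1.75² × 0.2500 / 0.038² ≈ 530.21 → 531.
Additional respondents: 531 − 200 = 331.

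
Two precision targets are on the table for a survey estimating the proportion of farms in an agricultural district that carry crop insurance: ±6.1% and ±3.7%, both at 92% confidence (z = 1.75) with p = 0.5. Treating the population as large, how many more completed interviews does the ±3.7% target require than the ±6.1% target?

At ±6.1%: n = 1.75² × 0.2500 / 0.061² ≈ 205.76 → 206.
At ±3.7%: n = 1.75² × 0.2500 / 0.037² ≈ 559.26 → 560.
Additional respondents: 560 − 206 = 354.

354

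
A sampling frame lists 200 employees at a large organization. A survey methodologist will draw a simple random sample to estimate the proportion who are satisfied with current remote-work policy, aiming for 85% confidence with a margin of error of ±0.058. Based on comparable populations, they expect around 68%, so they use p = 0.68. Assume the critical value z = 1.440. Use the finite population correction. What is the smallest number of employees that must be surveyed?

81

Unadjusted: n₀ = 1.440² × 0.68 × 0.32 / 0.058² ≈ 134.13, so n₀ = 135.
Finite population correction with N = 200: n = n₀ / (1 + (n₀−1)/N) = 135 / (1 + 134/200) = 135 / 1.6700 ≈ 80.84.
Rounding up, n = 81.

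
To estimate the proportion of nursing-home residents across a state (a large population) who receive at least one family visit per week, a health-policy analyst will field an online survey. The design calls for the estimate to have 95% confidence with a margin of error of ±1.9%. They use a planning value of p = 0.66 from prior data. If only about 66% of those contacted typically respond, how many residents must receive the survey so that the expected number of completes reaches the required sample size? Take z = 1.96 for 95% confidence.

3619

Completed interviews needed: n₀ = 1.96² × 0.2244 / 0.019² ≈ 2387.96 → 2388.
At a 66% response rate, contacts needed = 2388 / 0.66 ≈ 3618.18 → 3619.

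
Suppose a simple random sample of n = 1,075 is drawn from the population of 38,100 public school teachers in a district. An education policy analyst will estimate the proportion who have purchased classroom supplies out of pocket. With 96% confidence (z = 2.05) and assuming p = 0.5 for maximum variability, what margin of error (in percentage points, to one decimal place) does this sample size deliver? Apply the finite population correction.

3.1

Finite-population factor: (N−n)/(N−1) = (38100−1075)/(38100−1) = 0.9718.
SE(p̂) = √[p(1−p)/n · (N−n)/(N−1)] = √[0.2500/1075 × 0.9718] = 0.01503.
E = z × SE = 2.05 × 0.01503 = 0.03082 ≈ 3.1 percentage points.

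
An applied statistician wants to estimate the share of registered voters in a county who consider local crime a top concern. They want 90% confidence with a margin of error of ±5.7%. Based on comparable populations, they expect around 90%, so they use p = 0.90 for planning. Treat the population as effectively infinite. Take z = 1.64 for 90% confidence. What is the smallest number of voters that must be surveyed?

With p = 0.90, p(1−p) = 0.0900.
n = z²·p(1−p)/E² = 1.64² × 0.0900 / 0.057² = 2.6896 × 0.0900 / 0.003249 ≈ 74.50.
Rounding up gives n = 75.

75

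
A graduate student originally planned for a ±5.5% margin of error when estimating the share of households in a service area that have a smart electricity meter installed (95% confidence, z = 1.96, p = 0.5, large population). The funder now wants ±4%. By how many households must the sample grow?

283

At ±5.5%: n = 1.96² × 0.2500 / 0.055² ≈ 317.49 → 318.
At ±4%: n = 1.96² × 0.2500 / 0.040² ≈ 600.25 → 601.
Additional respondents: 601 − 318 = 283.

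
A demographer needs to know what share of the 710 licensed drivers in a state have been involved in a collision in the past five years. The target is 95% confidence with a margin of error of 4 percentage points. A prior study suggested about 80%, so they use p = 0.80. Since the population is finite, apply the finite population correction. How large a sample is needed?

250

For 95% confidence, z = 1.960.
Unadjusted: n₀ = 1.960² × 0.80 × 0.20 / 0.040² ≈ 384.16, so n₀ = 385.
Finite population correction with N = 710: n = n₀ / (1 + (n₀−1)/N) = 385 / (1 + 384/710) = 385 / 1.5408 ≈ 249.86.
Rounding up, n = 250.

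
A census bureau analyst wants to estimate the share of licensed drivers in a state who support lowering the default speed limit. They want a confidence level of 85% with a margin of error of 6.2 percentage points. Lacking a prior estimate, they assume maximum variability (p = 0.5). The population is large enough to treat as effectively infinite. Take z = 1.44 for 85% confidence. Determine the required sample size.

135

With p = 0.5, p(1−p) = 0.25.
n = z²·p(1−p)/E² = 1.44² × 0.2500 / 0.062² = 2.0736 × 0.2500 / 0.003844 ≈ 134.86.
Rounding up gives n = 135.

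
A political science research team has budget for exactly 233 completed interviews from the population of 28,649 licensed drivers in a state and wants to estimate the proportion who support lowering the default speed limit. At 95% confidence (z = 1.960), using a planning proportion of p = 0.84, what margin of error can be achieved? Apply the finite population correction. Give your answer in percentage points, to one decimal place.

4.7

Finite-population factor: (N−n)/(N−1) = (28649−233)/(28649−1) = 0.9919.
SE(p̂) = √[p(1−p)/n · (N−n)/(N−1)] = √[0.1344/233 × 0.9919] = 0.02392.
E = z × SE = 1.960 × 0.02392 = 0.04688 ≈ 4.7 percentage points.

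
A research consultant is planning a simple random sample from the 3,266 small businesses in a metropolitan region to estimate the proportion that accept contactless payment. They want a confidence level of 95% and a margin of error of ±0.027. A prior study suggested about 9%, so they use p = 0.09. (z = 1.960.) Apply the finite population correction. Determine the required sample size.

382

Unadjusted: n₀ = 1.960² × 0.09 × 0.91 / 0.027² ≈ 431.59, so n₀ = 432.
Finite population correction with N = 3,266: n = n₀ / (1 + (n₀−1)/N) = 432 / (1 + 431/3266) = 432 / 1.1320 ≈ 381.64.
Rounding up, n = 382.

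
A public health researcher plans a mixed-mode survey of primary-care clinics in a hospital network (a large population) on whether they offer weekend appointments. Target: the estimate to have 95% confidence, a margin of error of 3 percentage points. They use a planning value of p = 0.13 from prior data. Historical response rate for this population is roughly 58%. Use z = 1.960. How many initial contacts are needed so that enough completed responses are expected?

Completed interviews needed: n₀ = 1.960² × 0.1131 / 0.030² ≈ 482.76 → 483.
At a 58% response rate, contacts needed = 483 / 0.58 ≈ 832.76 → 833.

833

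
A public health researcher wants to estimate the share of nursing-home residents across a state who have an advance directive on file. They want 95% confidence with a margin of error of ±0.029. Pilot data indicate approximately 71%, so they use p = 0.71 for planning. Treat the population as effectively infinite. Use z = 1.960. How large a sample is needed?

With p = 0.71, p(1−p) = 0.2059.
n = z²·p(1−p)/E² = 1.960² × 0.2059 / 0.029² = 3.8416 × 0.2059 / 0.000841 ≈ 940.53.
Rounding up gives n = 941.

941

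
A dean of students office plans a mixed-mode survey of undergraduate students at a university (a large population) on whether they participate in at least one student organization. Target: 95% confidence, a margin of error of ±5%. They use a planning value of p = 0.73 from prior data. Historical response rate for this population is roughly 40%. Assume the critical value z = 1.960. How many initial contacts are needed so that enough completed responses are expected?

758

Completed interviews needed: n₀ = 1.960² × 0.1971 / 0.050² ≈ 302.87 → 303.
At a 40% response rate, contacts needed = 303 / 0.40 ≈ 757.50 → 758.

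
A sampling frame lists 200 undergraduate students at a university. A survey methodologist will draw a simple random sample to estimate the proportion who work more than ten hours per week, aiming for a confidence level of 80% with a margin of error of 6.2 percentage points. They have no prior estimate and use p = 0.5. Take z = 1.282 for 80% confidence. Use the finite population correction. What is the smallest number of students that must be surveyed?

70

Unadjusted: n₀ = 1.282² × 0.50 × 0.50 / 0.062² ≈ 106.89, so n₀ = 107.
Finite population correction with N = 200: n = n₀ / (1 + (n₀−1)/N) = 107 / (1 + 106/200) = 107 / 1.5300 ≈ 69.93.
Rounding up, n = 70.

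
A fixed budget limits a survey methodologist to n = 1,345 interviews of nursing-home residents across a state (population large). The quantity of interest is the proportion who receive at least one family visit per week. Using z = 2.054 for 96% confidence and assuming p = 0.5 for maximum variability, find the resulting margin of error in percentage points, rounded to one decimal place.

SE(p̂) = √[p(1−p)/n] = √[0.2500/1345] = 0.01363.
E = z × SE = 2.054 × 0.01363 = 0.02800, or 2.8 percentage points.

2.8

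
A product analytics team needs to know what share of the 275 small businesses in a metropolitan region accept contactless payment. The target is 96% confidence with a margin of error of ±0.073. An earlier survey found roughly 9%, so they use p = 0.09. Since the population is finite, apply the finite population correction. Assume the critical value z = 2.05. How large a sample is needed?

53

Unadjusted: n₀ = 2.05² × 0.09 × 0.91 / 0.073² ≈ 64.59, so n₀ = 65.
Finite population correction with N = 275: n = n₀ / (1 + (n₀−1)/N) = 65 / (1 + 64/275) = 65 / 1.2327 ≈ 52.73.
Rounding up, n = 53.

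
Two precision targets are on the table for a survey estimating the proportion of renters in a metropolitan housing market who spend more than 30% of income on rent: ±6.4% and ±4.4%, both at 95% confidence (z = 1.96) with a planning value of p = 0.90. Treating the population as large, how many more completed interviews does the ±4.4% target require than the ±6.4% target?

94

At ±6.4%: n = 1.96² × 0.0900 / 0.064² ≈ 84.41 → 85.
At ±4.4%: n = 1.96² × 0.0900 / 0.044² ≈ 178.59 → 179.
Additional respondents: 179 − 85 = 94.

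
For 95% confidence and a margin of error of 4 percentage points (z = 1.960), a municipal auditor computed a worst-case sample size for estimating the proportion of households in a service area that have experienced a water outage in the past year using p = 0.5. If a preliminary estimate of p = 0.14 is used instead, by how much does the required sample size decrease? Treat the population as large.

Conservative (p = 0.5): n = 1.960² × 0.25 / 0.040² ≈ 600.25 → 601.
Using p = 0.14: p(1−p) = 0.1204, so n = 1.960² × 0.1204 / 0.040² ≈ 289.08 → 290.
Reduction: 601 − 290 = 311.

311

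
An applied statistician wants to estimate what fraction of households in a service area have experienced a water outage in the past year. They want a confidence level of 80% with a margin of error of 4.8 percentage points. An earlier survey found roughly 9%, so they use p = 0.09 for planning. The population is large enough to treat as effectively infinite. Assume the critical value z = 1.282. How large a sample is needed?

With p = 0.09, p(1−p) = 0.0819.
n = z²·p(1−p)/E² = 1.282² × 0.0819 / 0.048² = 1.6435 × 0.0819 / 0.002304 ≈ 58.42.
Rounding up gives n = 59.

59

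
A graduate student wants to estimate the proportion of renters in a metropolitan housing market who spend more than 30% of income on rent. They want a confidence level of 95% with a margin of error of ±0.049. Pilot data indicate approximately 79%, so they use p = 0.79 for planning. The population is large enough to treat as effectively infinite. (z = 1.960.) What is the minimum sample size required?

266

With p = 0.79, p(1−p) = 0.1659.
n = z²·p(1−p)/E² = 1.960² × 0.1659 / 0.049² = 3.8416 × 0.1659 / 0.002401 ≈ 265.44.
Rounding up gives n = 266.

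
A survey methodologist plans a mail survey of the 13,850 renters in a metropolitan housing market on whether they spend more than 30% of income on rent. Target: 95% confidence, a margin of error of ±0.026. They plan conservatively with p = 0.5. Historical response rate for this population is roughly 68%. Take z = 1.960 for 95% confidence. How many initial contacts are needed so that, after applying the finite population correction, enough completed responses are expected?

Completed interviews needed (unadjusted): n₀ = 1.960² × 0.2500 / 0.026² ≈ 1420.71 → 1421.
FPC for N = 13,850: n = 1421 / (1 + 1420/13850) = 1421 / 1.1025 ≈ 1288.86 → 1289.
At a 68% response rate, contacts needed = 1289 / 0.68 ≈ 1895.59 → 1896.

1896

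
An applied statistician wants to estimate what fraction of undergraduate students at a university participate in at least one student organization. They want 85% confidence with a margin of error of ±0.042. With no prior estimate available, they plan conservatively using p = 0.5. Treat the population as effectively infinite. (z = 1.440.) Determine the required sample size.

With p = 0.5, p(1−p) = 0.25.
n = z²·p(1−p)/E² = 1.440² × 0.2500 / 0.042² = 2.0736 × 0.2500 / 0.001764 ≈ 293.88.
Rounding up gives n = 294.

294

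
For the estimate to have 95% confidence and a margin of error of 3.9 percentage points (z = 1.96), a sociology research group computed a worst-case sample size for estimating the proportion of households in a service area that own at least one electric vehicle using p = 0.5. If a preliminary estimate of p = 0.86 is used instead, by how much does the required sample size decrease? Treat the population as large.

Conservative (p = 0.5): n = 1.96² × 0.25 / 0.039² ≈ 631.43 → 632.
Using p = 0.86: p(1−p) = 0.1204, so n = 1.96² × 0.1204 / 0.039² ≈ 304.10 → 305.
Reduction: 632 − 305 = 327.

327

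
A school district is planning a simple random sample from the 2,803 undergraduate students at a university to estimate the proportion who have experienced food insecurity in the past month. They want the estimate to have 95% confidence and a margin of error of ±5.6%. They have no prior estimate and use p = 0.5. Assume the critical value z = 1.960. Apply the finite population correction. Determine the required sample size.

Unadjusted: n₀ = 1.960² × 0.50 × 0.50 / 0.056² ≈ 306.25, so n₀ = 307.
Finite population correction with N = 2,803: n = n₀ / (1 + (n₀−1)/N) = 307 / (1 + 306/2803) = 307 / 1.1092 ≈ 276.78.
Rounding up, n = 277.

277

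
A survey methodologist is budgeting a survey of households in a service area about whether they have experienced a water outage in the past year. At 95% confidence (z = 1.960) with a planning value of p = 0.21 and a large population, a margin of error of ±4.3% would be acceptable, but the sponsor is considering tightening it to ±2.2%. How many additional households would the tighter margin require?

972

At ±4.3%: n = 1.960² × 0.1659 / 0.043² ≈ 344.68 → 345.
At ±2.2%: n = 1.960² × 0.1659 / 0.022² ≈ 1316.78 → 1317.
Additional respondents: 1317 − 345 = 972.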